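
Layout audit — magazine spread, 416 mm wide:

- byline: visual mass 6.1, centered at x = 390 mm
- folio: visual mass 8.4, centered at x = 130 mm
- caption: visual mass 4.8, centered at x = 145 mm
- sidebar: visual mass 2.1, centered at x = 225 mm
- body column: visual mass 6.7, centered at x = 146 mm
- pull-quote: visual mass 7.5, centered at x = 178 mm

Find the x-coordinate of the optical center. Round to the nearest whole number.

Weights sum to 6.1 + 8.4 + 4.8 + 2.1 + 6.7 + 7.5 = 35.6.
Σw·x = 6952.7; x̄ = 6952.7/35.6 ≈ 195.30.

x ≈ 195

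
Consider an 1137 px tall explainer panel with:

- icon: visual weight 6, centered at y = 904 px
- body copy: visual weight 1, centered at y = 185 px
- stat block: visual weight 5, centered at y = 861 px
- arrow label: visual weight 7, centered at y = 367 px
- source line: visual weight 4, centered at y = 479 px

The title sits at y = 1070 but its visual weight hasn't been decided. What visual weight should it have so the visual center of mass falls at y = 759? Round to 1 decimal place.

Known weights sum to 6 + 1 + 5 + 7 + 4 = 23; their moment is 6·904 + 1·185 + 5·861 + 7·367 + 4·479 = 14399.
Balance at y = 759 requires (14399 + w·1070) / (23 + w) = 759.
So w = (759·23 − 14399)/(1070 − 759) = 3058/311 ≈ 9.83.

w ≈ 9.8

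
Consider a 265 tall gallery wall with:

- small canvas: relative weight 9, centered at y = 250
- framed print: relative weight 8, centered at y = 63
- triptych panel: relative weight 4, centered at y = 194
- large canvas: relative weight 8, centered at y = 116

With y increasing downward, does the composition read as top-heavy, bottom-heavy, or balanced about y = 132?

bottom-heavy

Weights sum to 9 + 8 + 4 + 8 = 29.
y: (9·250 + 8·63 + 4·194 + 8·116) / 29 = 4458 / 29 ≈ 153.72
153.7 vs midline 132 → bottom-heavy.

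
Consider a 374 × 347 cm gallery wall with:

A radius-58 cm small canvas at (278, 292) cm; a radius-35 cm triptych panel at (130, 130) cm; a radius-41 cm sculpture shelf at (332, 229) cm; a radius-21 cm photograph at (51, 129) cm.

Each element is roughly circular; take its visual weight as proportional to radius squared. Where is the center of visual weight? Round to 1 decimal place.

Weights ∝ r²: small canvas 58² = 3364, triptych panel 35² = 1225, sculpture shelf 41² = 1681, photograph 21² = 441; Σw = 6711.
x-moment: 3364·278 + 1225·130 + 1681·332 + 441·51 = 1675025; centroid 1675025/6711 ≈ 249.59.
y-moment: 3364·292 + 1225·130 + 1681·229 + 441·129 = 1583376; centroid 1583376/6711 ≈ 235.94.

(249.6, 235.9)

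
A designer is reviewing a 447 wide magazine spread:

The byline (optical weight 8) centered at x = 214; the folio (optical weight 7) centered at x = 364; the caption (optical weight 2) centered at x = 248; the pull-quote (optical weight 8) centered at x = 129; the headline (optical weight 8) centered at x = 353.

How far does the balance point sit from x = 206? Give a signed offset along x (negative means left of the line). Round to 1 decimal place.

Weights sum to 8 + 7 + 2 + 8 + 8 = 33.
x-moment: 8·214 + 7·364 + 2·248 + 8·129 + 8·353 = 8612; centroid 8612/33 ≈ 260.97.
Offset from x = 206: 260.97 − 206 ≈ 54.97.

≈ 55.0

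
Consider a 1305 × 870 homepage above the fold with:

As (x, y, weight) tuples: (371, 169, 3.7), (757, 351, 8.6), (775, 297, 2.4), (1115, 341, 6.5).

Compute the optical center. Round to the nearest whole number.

(801, 310)

Total weight = 3.7 + 8.6 + 2.4 + 6.5 = 21.2.
x: (3.7·371 + 8.6·757 + 2.4·775 + 6.5·1115) / 21.2 = 16990.4 / 21.2 ≈ 801.43
y: (3.7·169 + 8.6·351 + 2.4·297 + 6.5·341) / 21.2 = 6573.2 / 21.2 ≈ 310.06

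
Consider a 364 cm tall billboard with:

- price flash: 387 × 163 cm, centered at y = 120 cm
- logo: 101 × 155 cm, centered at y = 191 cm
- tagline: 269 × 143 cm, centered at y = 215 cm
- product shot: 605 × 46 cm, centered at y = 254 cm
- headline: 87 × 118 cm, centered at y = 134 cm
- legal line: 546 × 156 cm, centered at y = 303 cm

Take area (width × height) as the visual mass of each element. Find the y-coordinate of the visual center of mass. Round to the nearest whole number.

Taking area as weight: price flash 387·163 = 63081, logo 101·155 = 15655, tagline 269·143 = 38467, product shot 605·46 = 27830, headline 87·118 = 10266, legal line 546·156 = 85176. Sum 240475.
y: moment 53083022 / weight 240475 ≈ 220.74

y ≈ 221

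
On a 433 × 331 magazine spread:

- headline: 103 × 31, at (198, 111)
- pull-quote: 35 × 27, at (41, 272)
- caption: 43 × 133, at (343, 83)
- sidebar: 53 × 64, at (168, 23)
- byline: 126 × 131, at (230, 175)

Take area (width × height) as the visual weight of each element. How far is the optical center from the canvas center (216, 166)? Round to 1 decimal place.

≈ 35.5

Taking area as weight: headline 103·31 = 3193, pull-quote 35·27 = 945, caption 43·133 = 5719, sidebar 53·64 = 3392, byline 126·131 = 16506. Sum 29755.
Σw·x = 3193·198 + 945·41 + 5719·343 + 3392·168 + 16506·230 = 6998812, so x̄ = 6998812/29755 ≈ 235.21.
Σw·y = 3193·111 + 945·272 + 5719·83 + 3392·23 + 16506·175 = 4052706, so ȳ = 4052706/29755 ≈ 136.20.
Relative to (216, 166): Δ = (19.21, -29.80); |Δ| = √(19.21² + -29.80²) ≈ 35.46.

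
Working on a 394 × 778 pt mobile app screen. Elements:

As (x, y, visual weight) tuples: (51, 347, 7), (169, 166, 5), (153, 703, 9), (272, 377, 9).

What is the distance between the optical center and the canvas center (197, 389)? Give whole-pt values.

≈ 53 pt

Weights sum to 7 + 5 + 9 + 9 = 30.
Σw·x = 7·51 + 5·169 + 9·153 + 9·272 = 5027, so x̄ = 5027/30 ≈ 167.57.
Σw·y = 7·347 + 5·166 + 9·703 + 9·377 = 12979, so ȳ = 12979/30 ≈ 432.63.
Relative to (197, 389): Δ = (-29.43, 43.63); |Δ| = √(-29.43² + 43.63²) ≈ 52.63.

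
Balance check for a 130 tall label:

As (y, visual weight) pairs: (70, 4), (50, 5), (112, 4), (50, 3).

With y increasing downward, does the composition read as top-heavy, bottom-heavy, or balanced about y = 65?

Σw = 4 + 5 + 4 + 3 = 16.
Σw·y = 4·70 + 5·50 + 4·112 + 3·50 = 1128, so ȳ = 1128/16 ≈ 70.50.
70.5 lies below (larger y than) the midline 65, so the layout is bottom-heavy.

bottom-heavy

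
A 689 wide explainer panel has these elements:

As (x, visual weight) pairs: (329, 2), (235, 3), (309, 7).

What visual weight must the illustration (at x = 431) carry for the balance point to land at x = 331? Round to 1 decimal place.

Known weights sum to 2 + 3 + 7 = 12; their moment is 2·329 + 3·235 + 7·309 = 3526.
Set Σw·x/Σw = 331: (3526 + 431w) = 331·(12 + w).
Solving: w = (331·12 − 3526) / (431 − 331) = 446 / 100 ≈ 4.46.

w ≈ 4.5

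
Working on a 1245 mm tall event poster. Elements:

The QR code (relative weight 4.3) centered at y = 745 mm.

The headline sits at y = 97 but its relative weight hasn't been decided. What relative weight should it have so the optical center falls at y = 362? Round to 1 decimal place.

The single fixed element contributes weight 4.3, moment 4.3·745 = 3203.5.
Balance at y = 362 requires (3203.5 + w·97) / (4.3 + w) = 362.
Rearranging, w·(97 − 362) = 362·4.3 − 3203.5 = -1646.9, so w ≈ -1646.9/-265 = 6.21.

w ≈ 6.2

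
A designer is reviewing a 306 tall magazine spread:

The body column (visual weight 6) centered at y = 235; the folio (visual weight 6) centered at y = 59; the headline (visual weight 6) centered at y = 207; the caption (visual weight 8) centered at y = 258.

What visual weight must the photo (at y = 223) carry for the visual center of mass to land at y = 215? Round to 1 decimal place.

Existing Σw = 26 (6 + 6 + 6 + 8); existing moment 6·235 + 6·59 + 6·207 + 8·258 = 5070.
For the centroid to hit 215: (5070 + w·223) / (26 + w) = 215.
Rearranging, w·(223 − 215) = 215·26 − 5070 = 520, so w ≈ 520/8 = 65.00.

w ≈ 65.0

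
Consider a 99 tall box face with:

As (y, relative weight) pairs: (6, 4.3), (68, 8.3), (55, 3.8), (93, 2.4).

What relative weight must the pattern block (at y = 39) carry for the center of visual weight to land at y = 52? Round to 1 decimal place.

Fixed elements: Σw = 4.3 + 8.3 + 3.8 + 2.4 = 18.8, Σw·y = 4.3·6 + 8.3·68 + 3.8·55 + 2.4·93 = 1022.4.
Balance at y = 52 requires (1022.4 + w·39) / (18.8 + w) = 52.
Rearranging, w·(39 − 52) = 52·18.8 − 1022.4 = -44.8, so w ≈ -44.8/-13 = 3.45.

w ≈ 3.4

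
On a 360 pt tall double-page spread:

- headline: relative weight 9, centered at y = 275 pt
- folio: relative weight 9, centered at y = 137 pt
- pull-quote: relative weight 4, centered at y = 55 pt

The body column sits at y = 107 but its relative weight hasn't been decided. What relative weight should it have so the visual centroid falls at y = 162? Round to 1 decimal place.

Known weights sum to 9 + 9 + 4 = 22; their moment is 9·275 + 9·137 + 4·55 = 3928.
Set Σw·y/Σw = 162: (3928 + 107w) = 162·(22 + w).
Rearranging, w·(107 − 162) = 162·22 − 3928 = -364, so w ≈ -364/-55 = 6.62.

w ≈ 6.6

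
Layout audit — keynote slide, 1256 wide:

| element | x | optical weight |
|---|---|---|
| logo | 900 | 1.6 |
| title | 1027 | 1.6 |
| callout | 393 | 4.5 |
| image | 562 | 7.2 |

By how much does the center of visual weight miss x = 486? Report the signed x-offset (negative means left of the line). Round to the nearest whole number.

≈ 111

Weights sum to 1.6 + 1.6 + 4.5 + 7.2 = 14.9.
x: (1.6·900 + 1.6·1027 + 4.5·393 + 7.2·562) / 14.9 = 8898.1 / 14.9 ≈ 597.19
Offset from x = 486: 597.19 − 486 ≈ 111.19.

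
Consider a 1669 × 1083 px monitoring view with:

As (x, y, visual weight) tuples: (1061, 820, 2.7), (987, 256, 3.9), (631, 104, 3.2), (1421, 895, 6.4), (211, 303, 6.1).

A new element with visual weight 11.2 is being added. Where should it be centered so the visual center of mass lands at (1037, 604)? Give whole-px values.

New total weight: (2.7 + 3.9 + 3.2 + 6.4 + 6.1) + 11.2 = 33.5.
x: need Σw·x = 33.5·1037 = 34739.5. Existing = 2.7·1061 + 3.9·987 + 3.2·631 + 6.4·1421 + 6.1·211 = 19114.7. Remainder 15624.8 / 11.2 ≈ 1395.07.
y: need Σw·y = 33.5·604 = 20234.0. Existing = 2.7·820 + 3.9·256 + 3.2·104 + 6.4·895 + 6.1·303 = 11121.5. Remainder 9112.5 / 11.2 ≈ 813.62.

(1395, 814)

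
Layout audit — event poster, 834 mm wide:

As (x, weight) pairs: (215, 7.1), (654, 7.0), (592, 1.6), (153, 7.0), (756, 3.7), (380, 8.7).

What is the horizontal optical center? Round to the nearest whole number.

x ≈ 405

Σw = 7.1 + 7.0 + 1.6 + 7.0 + 3.7 + 8.7 = 35.1.
x: (7.1·215 + 7.0·654 + 1.6·592 + 7.0·153 + 3.7·756 + 8.7·380) / 35.1 = 14225.9 / 35.1 ≈ 405.30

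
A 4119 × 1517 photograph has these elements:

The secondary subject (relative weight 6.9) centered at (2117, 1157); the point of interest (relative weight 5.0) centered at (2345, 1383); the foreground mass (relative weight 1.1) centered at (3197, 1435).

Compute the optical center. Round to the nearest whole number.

(2296, 1267)

Σw = 6.9 + 5.0 + 1.1 = 13.0.
x-moment: 6.9·2117 + 5.0·2345 + 1.1·3197 = 29849.0; centroid 29849.0/13.0 ≈ 2296.08.
y-moment: 6.9·1157 + 5.0·1383 + 1.1·1435 = 16476.8; centroid 16476.8/13.0 ≈ 1267.45.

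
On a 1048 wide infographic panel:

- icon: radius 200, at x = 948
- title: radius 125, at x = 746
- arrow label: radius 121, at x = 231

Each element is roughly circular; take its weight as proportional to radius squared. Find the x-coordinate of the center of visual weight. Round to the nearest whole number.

Weights ∝ r²: icon 200² = 40000, title 125² = 15625, arrow label 121² = 14641; Σw = 70266.
x-moment: 40000·948 + 15625·746 + 14641·231 = 52958321; centroid 52958321/70266 ≈ 753.68.

x ≈ 754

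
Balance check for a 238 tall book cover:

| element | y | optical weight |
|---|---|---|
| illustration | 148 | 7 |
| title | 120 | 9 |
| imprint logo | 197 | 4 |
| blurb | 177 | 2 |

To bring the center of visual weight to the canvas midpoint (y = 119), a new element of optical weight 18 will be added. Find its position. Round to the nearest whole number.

y ≈ 83

After adding the new element, total weight = 7 + 9 + 4 + 2 + 18 = 40.
Along y: (3258 + 18·y) / 40 = 119 (existing moment 7·148 + 9·120 + 4·197 + 2·177 = 3258) ⇒ y = (4760 − 3258) / 18 ≈ 83.44.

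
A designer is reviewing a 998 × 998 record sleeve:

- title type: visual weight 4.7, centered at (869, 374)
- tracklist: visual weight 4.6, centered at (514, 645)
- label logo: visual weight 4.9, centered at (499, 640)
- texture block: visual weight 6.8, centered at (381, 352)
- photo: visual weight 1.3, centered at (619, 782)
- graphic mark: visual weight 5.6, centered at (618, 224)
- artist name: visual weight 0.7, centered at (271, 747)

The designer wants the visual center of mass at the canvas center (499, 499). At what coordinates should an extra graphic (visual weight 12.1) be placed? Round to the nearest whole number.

(361, 600)

After adding the extra graphic, total weight = 4.7 + 4.6 + 4.9 + 6.8 + 1.3 + 5.6 + 0.7 + 12.1 = 40.7.
x: need Σw·x = 40.7·499 = 20309.3. Existing = 4.7·869 + 4.6·514 + 4.9·499 + 6.8·381 + 1.3·619 + 5.6·618 + 0.7·271 = 15939.8. Remainder 4369.5 / 12.1 ≈ 361.12.
y: need Σw·y = 40.7·499 = 20309.3. Existing = 4.7·374 + 4.6·645 + 4.9·640 + 6.8·352 + 1.3·782 + 5.6·224 + 0.7·747 = 13048.3. Remainder 7261.0 / 12.1 ≈ 600.08.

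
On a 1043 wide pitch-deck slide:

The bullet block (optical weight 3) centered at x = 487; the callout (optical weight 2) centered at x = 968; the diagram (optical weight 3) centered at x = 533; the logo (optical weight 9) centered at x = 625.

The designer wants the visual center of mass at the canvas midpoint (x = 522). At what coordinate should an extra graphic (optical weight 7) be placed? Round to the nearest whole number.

x ≈ 272

After adding the extra graphic, total weight = 3 + 2 + 3 + 9 + 7 = 24.
Along x: (10621 + 7·x) / 24 = 522 (existing moment 3·487 + 2·968 + 3·533 + 9·625 = 10621) ⇒ x = (12528 − 10621) / 7 ≈ 272.43.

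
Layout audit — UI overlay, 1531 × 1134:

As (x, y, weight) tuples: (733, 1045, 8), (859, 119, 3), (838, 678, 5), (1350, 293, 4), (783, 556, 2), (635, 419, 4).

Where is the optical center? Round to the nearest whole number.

Weights sum to 8 + 3 + 5 + 4 + 2 + 4 = 26.
x: (8·733 + 3·859 + 5·838 + 4·1350 + 2·783 + 4·635) / 26 = 22137 / 26 ≈ 851.42
y: (8·1045 + 3·119 + 5·678 + 4·293 + 2·556 + 4·419) / 26 = 16067 / 26 ≈ 617.96

(851, 618)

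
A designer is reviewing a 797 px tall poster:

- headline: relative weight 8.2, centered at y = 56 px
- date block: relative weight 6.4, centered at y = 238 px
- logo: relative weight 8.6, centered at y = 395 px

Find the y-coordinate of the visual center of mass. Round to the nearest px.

Σw = 8.2 + 6.4 + 8.6 = 23.2.
Σw·y = 8.2·56 + 6.4·238 + 8.6·395 = 5379.4, so ȳ = 5379.4/23.2 ≈ 231.87.

y ≈ 232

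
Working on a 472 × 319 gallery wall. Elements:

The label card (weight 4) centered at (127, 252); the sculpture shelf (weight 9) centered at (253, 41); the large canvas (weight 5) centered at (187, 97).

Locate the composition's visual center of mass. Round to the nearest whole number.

Σw = 4 + 9 + 5 = 18.
x: (4·127 + 9·253 + 5·187) / 18 = 3720 / 18 ≈ 206.67
y: (4·252 + 9·41 + 5·97) / 18 = 1862 / 18 ≈ 103.44

(207, 103)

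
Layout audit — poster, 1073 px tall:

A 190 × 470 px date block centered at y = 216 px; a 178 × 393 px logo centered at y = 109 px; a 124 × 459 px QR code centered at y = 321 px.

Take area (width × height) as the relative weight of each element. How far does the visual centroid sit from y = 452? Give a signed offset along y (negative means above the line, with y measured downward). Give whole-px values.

Taking area as weight: date block 190·470 = 89300, logo 178·393 = 69954, QR code 124·459 = 56916. Sum 216170.
y: (89300·216 + 69954·109 + 56916·321) / 216170 = 45183822 / 216170 ≈ 209.02
Offset from y = 452: 209.02 − 452 ≈ -242.98.

≈ -243 px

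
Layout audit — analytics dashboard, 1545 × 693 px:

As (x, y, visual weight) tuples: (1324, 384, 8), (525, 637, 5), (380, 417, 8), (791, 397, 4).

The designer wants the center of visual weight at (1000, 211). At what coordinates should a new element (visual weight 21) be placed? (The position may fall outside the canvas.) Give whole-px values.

After adding the new element, total weight = 8 + 5 + 8 + 4 + 21 = 46.
x: target moment 46×1000 = 46000; current 8·1324 + 5·525 + 8·380 + 4·791 = 19421; the new element supplies 26579, so x = 26579/21 ≈ 1265.67.
y: target moment 46×211 = 9706; current 8·384 + 5·637 + 8·417 + 4·397 = 11181; the new element supplies -1475, so y = -1475/21 ≈ -70.24.

(1266, -70)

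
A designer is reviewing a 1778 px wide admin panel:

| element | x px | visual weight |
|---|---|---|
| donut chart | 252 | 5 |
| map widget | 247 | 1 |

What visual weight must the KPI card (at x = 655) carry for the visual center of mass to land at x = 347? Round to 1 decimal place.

w ≈ 1.9

Fixed elements: Σw = 5 + 1 = 6, Σw·x = 5·252 + 1·247 = 1507.
Balance at x = 347 requires (1507 + w·655) / (6 + w) = 347.
Rearranging, w·(655 − 347) = 347·6 − 1507 = 575, so w ≈ 575/308 = 1.87.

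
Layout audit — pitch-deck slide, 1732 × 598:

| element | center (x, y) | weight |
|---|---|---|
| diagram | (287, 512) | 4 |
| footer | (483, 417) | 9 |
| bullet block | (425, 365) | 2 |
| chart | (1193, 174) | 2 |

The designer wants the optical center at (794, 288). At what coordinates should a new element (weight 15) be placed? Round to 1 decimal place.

With the new element, Σw becomes 4 + 9 + 2 + 2 + 15 = 32.
Along x: (8731 + 15·x) / 32 = 794 (existing moment 4·287 + 9·483 + 2·425 + 2·1193 = 8731) ⇒ x = (25408 − 8731) / 15 ≈ 1111.80.
Along y: (6879 + 15·y) / 32 = 288 (existing moment 4·512 + 9·417 + 2·365 + 2·174 = 6879) ⇒ y = (9216 − 6879) / 15 ≈ 155.80.

(1111.8, 155.8)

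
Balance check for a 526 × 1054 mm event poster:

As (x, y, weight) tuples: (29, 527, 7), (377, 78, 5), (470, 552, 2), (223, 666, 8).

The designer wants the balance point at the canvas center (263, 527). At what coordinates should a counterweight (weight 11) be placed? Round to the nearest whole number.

With the counterweight, Σw becomes 7 + 5 + 2 + 8 + 11 = 33.
x: need Σw·x = 33·263 = 8679. Existing = 7·29 + 5·377 + 2·470 + 8·223 = 4812. Remainder 3867 / 11 ≈ 351.55.
y: need Σw·y = 33·527 = 17391. Existing = 7·527 + 5·78 + 2·552 + 8·666 = 10511. Remainder 6880 / 11 ≈ 625.45.

(352, 625)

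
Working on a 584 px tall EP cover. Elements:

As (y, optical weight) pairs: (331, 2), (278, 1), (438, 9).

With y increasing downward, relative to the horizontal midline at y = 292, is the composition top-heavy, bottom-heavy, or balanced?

Weights sum to 2 + 1 + 9 = 12.
y-moment: 2·331 + 1·278 + 9·438 = 4882; centroid 4882/12 ≈ 406.83.
Since 406.8 is below (larger y than) 292, the composition reads bottom-heavy.

bottom-heavy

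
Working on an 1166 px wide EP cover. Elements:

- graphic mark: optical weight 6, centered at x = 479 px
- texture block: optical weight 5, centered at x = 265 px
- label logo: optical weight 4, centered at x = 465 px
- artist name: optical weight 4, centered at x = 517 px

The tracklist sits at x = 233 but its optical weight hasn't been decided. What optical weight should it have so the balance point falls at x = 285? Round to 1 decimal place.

w ≈ 52.2

Known weights sum to 6 + 5 + 4 + 4 = 19; their moment is 6·479 + 5·265 + 4·465 + 4·517 = 8127.
Set Σw·x/Σw = 285: (8127 + 233w) = 285·(19 + w).
So w = (285·19 − 8127)/(233 − 285) = -2712/-52 ≈ 52.15.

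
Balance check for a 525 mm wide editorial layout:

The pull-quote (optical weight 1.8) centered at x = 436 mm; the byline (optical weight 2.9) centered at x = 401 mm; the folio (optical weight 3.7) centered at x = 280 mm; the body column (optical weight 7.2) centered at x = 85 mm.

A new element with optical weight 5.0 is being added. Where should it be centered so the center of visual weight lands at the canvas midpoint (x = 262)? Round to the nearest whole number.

New total weight: (1.8 + 2.9 + 3.7 + 7.2) + 5.0 = 20.6.
x: target moment 20.6×262 = 5397.2; current 1.8·436 + 2.9·401 + 3.7·280 + 7.2·85 = 3595.7; the new element supplies 1801.5, so x = 1801.5/5.0 ≈ 360.30.

x ≈ 360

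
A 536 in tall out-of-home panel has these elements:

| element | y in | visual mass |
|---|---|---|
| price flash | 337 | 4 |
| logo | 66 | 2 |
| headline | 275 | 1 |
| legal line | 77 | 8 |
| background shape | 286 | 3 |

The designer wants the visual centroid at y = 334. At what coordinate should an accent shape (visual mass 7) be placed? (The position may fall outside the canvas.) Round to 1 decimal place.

y ≈ 731.6

New total weight: (4 + 2 + 1 + 8 + 3) + 7 = 25.
y: need Σw·y = 25·334 = 8350. Existing = 4·337 + 2·66 + 1·275 + 8·77 + 3·286 = 3229. Remainder 5121 / 7 ≈ 731.57.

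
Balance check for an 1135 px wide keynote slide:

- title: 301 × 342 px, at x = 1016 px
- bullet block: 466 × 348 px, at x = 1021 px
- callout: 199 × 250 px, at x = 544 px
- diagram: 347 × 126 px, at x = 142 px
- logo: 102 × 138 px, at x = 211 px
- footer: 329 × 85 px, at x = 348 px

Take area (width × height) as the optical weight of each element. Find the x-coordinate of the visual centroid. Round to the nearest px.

x ≈ 789

Areas → weights: title 301·342 = 102942, bullet block 466·348 = 162168, callout 199·250 = 49750, diagram 347·126 = 43722, logo 102·138 = 14076, footer 329·85 = 27965; Σw = 400623.
Σw·x = 316136980; x̄ = 316136980/400623 ≈ 789.11.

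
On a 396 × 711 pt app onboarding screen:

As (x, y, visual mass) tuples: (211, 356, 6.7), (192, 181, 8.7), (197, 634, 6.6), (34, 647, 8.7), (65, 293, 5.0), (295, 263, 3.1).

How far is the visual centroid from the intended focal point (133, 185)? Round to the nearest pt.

≈ 230 pt

Total weight = 6.7 + 8.7 + 6.6 + 8.7 + 5.0 + 3.1 = 38.8.
x-moment: 6.7·211 + 8.7·192 + 6.6·197 + 8.7·34 + 5.0·65 + 3.1·295 = 5919.6; centroid 5919.6/38.8 ≈ 152.57.
y-moment: 6.7·356 + 8.7·181 + 6.6·634 + 8.7·647 + 5.0·293 + 3.1·263 = 16053.5; centroid 16053.5/38.8 ≈ 413.75.
Relative to (133, 185): Δ = (19.57, 228.75); |Δ| = √(19.57² + 228.75²) ≈ 229.59.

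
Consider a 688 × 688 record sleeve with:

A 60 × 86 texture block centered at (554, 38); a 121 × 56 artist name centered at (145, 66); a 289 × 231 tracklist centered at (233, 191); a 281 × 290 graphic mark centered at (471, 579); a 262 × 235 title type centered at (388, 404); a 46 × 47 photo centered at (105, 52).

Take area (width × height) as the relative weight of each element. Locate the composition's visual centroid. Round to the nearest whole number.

Areas → weights: texture block 60·86 = 5160, artist name 121·56 = 6776, tracklist 289·231 = 66759, graphic mark 281·290 = 81490, title type 262·235 = 61570, photo 46·47 = 2162; Σw = 223917.
x: moment 81893967 / weight 223917 ≈ 365.73
Σw·y = 85563679; ȳ = 85563679/223917 ≈ 382.12.

(366, 382)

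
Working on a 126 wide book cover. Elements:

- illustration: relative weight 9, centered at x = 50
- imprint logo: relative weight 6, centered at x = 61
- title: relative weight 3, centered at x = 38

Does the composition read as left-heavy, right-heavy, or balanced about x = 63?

left-heavy

Total weight = 9 + 6 + 3 = 18.
x: (9·50 + 6·61 + 3·38) / 18 = 930 / 18 ≈ 51.67
51.7 lies left of the midline 63, so the layout is left-heavy.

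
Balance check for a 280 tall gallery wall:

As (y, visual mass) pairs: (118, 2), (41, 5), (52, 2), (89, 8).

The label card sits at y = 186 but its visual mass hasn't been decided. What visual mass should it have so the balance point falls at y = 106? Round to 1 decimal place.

w ≈ 6.8

Fixed elements: Σw = 2 + 5 + 2 + 8 = 17, Σw·y = 2·118 + 5·41 + 2·52 + 8·89 = 1257.
Balance at y = 106 requires (1257 + w·186) / (17 + w) = 106.
Solving: w = (106·17 − 1257) / (186 − 106) = 545 / 80 ≈ 6.81.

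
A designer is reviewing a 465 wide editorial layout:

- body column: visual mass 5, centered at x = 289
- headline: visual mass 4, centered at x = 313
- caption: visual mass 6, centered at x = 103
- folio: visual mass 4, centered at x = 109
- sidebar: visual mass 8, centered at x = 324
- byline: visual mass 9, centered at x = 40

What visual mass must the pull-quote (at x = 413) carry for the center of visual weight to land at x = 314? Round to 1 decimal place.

Fixed elements: Σw = 5 + 4 + 6 + 4 + 8 + 9 = 36, Σw·x = 5·289 + 4·313 + 6·103 + 4·109 + 8·324 + 9·40 = 6703.
For the centroid to hit 314: (6703 + w·413) / (36 + w) = 314.
Rearranging, w·(413 − 314) = 314·36 − 6703 = 4601, so w ≈ 4601/99 = 46.47.

w ≈ 46.5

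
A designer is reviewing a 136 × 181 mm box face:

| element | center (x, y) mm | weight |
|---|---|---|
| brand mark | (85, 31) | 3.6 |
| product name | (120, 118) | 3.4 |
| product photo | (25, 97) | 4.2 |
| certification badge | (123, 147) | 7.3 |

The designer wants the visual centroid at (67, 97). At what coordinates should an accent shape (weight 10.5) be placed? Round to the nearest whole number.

(22, 78)

New total weight: (3.6 + 3.4 + 4.2 + 7.3) + 10.5 = 29.0.
x: need Σw·x = 29.0·67 = 1943.0. Existing = 3.6·85 + 3.4·120 + 4.2·25 + 7.3·123 = 1716.9. Remainder 226.1 / 10.5 ≈ 21.53.
y: need Σw·y = 29.0·97 = 2813.0. Existing = 3.6·31 + 3.4·118 + 4.2·97 + 7.3·147 = 1993.3. Remainder 819.7 / 10.5 ≈ 78.07.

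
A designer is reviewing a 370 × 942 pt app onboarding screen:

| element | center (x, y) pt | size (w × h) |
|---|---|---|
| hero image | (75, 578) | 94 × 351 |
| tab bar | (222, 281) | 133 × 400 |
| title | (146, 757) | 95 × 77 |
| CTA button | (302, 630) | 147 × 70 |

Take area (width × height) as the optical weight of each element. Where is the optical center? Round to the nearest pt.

(178, 444)

Taking area as weight: hero image 94·351 = 32994, tab bar 133·400 = 53200, title 95·77 = 7315, CTA button 147·70 = 10290. Sum 103799.
x-moment: 32994·75 + 53200·222 + 7315·146 + 10290·302 = 18460520; centroid 18460520/103799 ≈ 177.85.
y-moment: 32994·578 + 53200·281 + 7315·757 + 10290·630 = 46039887; centroid 46039887/103799 ≈ 443.55.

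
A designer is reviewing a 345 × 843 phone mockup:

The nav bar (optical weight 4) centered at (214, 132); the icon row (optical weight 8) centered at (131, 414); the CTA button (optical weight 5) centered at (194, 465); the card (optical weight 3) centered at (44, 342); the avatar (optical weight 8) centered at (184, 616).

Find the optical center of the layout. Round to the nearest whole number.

Weights sum to 4 + 8 + 5 + 3 + 8 = 28.
x: (4·214 + 8·131 + 5·194 + 3·44 + 8·184) / 28 = 4478 / 28 ≈ 159.93
y: (4·132 + 8·414 + 5·465 + 3·342 + 8·616) / 28 = 12119 / 28 ≈ 432.82

(160, 433)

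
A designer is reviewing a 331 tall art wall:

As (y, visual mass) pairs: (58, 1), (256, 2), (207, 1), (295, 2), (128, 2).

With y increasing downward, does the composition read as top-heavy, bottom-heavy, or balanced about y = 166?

Weights sum to 1 + 2 + 1 + 2 + 2 = 8.
y-moment: 1·58 + 2·256 + 1·207 + 2·295 + 2·128 = 1623; centroid 1623/8 ≈ 202.88.
Since 202.9 is below (larger y than) 166, the composition reads bottom-heavy.

bottom-heavy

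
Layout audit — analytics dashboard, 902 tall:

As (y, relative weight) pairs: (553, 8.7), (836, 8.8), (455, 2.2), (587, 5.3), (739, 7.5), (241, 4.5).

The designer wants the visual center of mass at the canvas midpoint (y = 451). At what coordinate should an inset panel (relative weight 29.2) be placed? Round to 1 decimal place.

y ≈ 238.0

After adding the inset panel, total weight = 8.7 + 8.8 + 2.2 + 5.3 + 7.5 + 4.5 + 29.2 = 66.2.
y: need Σw·y = 66.2·451 = 29856.2. Existing = 8.7·553 + 8.8·836 + 2.2·455 + 5.3·587 + 7.5·739 + 4.5·241 = 22907.0. Remainder 6949.2 / 29.2 ≈ 237.99.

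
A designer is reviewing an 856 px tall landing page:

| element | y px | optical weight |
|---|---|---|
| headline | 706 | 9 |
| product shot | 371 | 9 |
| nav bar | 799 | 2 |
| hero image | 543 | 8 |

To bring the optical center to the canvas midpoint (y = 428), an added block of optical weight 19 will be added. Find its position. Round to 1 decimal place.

y ≈ 235.8

New total weight: (9 + 9 + 2 + 8) + 19 = 47.
y: need Σw·y = 47·428 = 20116. Existing = 9·706 + 9·371 + 2·799 + 8·543 = 15635. Remainder 4481 / 19 ≈ 235.84.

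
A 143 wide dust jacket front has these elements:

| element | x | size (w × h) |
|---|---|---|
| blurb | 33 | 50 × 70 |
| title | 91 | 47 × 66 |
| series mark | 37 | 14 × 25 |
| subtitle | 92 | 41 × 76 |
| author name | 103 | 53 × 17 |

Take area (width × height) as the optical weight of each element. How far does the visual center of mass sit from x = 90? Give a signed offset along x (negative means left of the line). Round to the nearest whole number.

Taking area as weight: blurb 50·70 = 3500, title 47·66 = 3102, series mark 14·25 = 350, subtitle 41·76 = 3116, author name 53·17 = 901. Sum 10969.
x-moment: 3500·33 + 3102·91 + 350·37 + 3116·92 + 901·103 = 790207; centroid 790207/10969 ≈ 72.04.
Difference: 72.04 − 90 ≈ -17.96.

≈ -18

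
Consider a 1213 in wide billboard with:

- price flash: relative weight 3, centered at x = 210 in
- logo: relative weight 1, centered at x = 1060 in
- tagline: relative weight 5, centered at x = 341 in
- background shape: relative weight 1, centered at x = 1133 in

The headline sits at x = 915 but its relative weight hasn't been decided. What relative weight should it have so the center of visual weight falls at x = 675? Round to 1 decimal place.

Fixed elements: Σw = 3 + 1 + 5 + 1 = 10, Σw·x = 3·210 + 1·1060 + 5·341 + 1·1133 = 4528.
Set Σw·x/Σw = 675: (4528 + 915w) = 675·(10 + w).
So w = (675·10 − 4528)/(915 − 675) = 2222/240 ≈ 9.26.

w ≈ 9.3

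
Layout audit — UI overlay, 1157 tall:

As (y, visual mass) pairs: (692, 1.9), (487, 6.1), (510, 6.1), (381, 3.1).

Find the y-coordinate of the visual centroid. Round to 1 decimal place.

y ≈ 498.7

Weights sum to 1.9 + 6.1 + 6.1 + 3.1 = 17.2.
y-moment: 1.9·692 + 6.1·487 + 6.1·510 + 3.1·381 = 8577.6; centroid 8577.6/17.2 ≈ 498.70.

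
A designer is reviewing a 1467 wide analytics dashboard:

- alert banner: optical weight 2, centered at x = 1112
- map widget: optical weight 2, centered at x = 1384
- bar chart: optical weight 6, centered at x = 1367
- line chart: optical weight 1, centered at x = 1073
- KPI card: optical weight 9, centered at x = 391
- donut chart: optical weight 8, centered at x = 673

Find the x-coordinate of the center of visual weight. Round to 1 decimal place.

x ≈ 827.5

Weights sum to 2 + 2 + 6 + 1 + 9 + 8 = 28.
x-moment: 2·1112 + 2·1384 + 6·1367 + 1·1073 + 9·391 + 8·673 = 23170; centroid 23170/28 ≈ 827.50.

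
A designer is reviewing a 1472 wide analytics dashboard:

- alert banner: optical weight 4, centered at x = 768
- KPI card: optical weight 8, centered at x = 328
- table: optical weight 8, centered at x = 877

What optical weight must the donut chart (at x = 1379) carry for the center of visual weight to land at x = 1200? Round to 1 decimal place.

Existing Σw = 20 (4 + 8 + 8); existing moment 4·768 + 8·328 + 8·877 = 12712.
Balance at x = 1200 requires (12712 + w·1379) / (20 + w) = 1200.
So w = (1200·20 − 12712)/(1379 − 1200) = 11288/179 ≈ 63.06.

w ≈ 63.1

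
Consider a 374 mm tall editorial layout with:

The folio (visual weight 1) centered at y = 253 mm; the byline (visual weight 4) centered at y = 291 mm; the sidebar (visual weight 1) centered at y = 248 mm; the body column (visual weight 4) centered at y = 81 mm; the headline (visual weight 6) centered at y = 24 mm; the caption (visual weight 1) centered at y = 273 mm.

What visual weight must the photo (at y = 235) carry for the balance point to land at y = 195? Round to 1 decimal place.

Fixed elements: Σw = 1 + 4 + 1 + 4 + 6 + 1 = 17, Σw·y = 1·253 + 4·291 + 1·248 + 4·81 + 6·24 + 1·273 = 2406.
Set Σw·y/Σw = 195: (2406 + 235w) = 195·(17 + w).
So w = (195·17 − 2406)/(235 − 195) = 909/40 ≈ 22.73.

w ≈ 22.7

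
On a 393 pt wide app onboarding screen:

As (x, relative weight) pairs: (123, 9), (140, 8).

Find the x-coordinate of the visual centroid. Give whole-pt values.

x ≈ 131

Total weight = 9 + 8 = 17.
Σw·x = 9·123 + 8·140 = 2227, so x̄ = 2227/17 ≈ 131.00.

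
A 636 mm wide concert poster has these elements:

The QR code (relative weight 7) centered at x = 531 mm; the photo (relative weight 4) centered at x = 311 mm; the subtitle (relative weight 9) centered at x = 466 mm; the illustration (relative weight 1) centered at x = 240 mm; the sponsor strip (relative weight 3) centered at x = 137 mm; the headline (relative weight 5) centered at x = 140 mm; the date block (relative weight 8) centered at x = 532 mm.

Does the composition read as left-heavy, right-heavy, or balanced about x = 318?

right-heavy

Total weight = 7 + 4 + 9 + 1 + 3 + 5 + 8 = 37.
x: moment 14762 / weight 37 ≈ 398.97
399.0 lies right of the midline 318, so the layout is right-heavy.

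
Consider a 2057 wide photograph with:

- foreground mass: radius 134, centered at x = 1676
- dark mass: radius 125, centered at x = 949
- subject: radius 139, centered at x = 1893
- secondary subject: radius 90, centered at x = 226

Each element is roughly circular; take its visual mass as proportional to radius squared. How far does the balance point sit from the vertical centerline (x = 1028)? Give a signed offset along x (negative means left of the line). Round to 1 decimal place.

≈ 338.0

Weights ∝ r²: foreground mass 134² = 17956, dark mass 125² = 15625, subject 139² = 19321, secondary subject 90² = 8100; Σw = 61002.
Σw·x = 17956·1676 + 15625·949 + 19321·1893 + 8100·226 = 83327634, so x̄ = 83327634/61002 ≈ 1365.98.
Difference: 1365.98 − 1028 ≈ 337.98.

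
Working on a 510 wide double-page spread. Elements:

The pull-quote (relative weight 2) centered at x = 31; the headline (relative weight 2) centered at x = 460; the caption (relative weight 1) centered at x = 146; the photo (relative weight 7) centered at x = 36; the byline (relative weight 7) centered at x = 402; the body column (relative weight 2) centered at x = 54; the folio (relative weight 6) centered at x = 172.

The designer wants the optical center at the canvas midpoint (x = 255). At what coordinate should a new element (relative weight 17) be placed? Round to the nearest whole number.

x ≈ 346

New total weight: (2 + 2 + 1 + 7 + 7 + 2 + 6) + 17 = 44.
x: need Σw·x = 44·255 = 11220. Existing = 2·31 + 2·460 + 1·146 + 7·36 + 7·402 + 2·54 + 6·172 = 5334. Remainder 5886 / 17 ≈ 346.24.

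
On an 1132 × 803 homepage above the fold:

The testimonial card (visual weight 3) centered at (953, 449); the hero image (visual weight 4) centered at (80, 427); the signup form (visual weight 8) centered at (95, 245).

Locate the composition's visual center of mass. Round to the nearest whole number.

(263, 334)

Σw = 3 + 4 + 8 = 15.
Σw·x = 3·953 + 4·80 + 8·95 = 3939, so x̄ = 3939/15 ≈ 262.60.
Σw·y = 3·449 + 4·427 + 8·245 = 5015, so ȳ = 5015/15 ≈ 334.33.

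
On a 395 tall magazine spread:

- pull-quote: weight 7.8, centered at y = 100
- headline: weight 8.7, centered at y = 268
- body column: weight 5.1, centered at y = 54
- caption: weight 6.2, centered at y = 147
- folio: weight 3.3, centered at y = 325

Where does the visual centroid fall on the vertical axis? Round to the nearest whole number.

Weights sum to 7.8 + 8.7 + 5.1 + 6.2 + 3.3 = 31.1.
y-moment: 7.8·100 + 8.7·268 + 5.1·54 + 6.2·147 + 3.3·325 = 5370.9; centroid 5370.9/31.1 ≈ 172.70.

y ≈ 173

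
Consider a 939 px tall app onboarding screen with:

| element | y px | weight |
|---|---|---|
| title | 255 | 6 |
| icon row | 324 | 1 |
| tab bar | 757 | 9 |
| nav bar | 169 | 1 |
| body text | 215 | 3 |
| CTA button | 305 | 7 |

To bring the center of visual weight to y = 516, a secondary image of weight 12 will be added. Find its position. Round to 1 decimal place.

After adding the secondary image, total weight = 6 + 1 + 9 + 1 + 3 + 7 + 12 = 39.
y: need Σw·y = 39·516 = 20124. Existing = 6·255 + 1·324 + 9·757 + 1·169 + 3·215 + 7·305 = 11616. Remainder 8508 / 12 ≈ 709.00.

y ≈ 709.0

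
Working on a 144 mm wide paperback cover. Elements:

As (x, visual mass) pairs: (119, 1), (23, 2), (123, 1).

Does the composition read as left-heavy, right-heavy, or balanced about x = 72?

balanced

Weights sum to 1 + 2 + 1 = 4.
Σw·x = 1·119 + 2·23 + 1·123 = 288, so x̄ = 288/4 ≈ 72.00.
72.00 = 72 exactly: balanced.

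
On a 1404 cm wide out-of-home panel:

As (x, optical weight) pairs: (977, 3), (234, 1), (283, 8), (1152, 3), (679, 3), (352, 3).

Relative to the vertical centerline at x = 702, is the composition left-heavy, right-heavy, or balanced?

Σw = 3 + 1 + 8 + 3 + 3 + 3 = 21.
x: (3·977 + 1·234 + 8·283 + 3·1152 + 3·679 + 3·352) / 21 = 11978 / 21 ≈ 570.38
570.4 vs midline 702 → left-heavy.

left-heavy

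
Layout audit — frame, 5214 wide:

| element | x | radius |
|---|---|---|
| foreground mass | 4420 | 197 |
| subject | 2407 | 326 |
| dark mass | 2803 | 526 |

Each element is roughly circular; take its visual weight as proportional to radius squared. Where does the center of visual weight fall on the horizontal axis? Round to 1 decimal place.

Weights ∝ r²: foreground mass 197² = 38809, subject 326² = 106276, dark mass 526² = 276676; Σw = 421761.
x: (38809·4420 + 106276·2407 + 276676·2803) / 421761 = 1202864940 / 421761 ≈ 2852.01

x ≈ 2852.0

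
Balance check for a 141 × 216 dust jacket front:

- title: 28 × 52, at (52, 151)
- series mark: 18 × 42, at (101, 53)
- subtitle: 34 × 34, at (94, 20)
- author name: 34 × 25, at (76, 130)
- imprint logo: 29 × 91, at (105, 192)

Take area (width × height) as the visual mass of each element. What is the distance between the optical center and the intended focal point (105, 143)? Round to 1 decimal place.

≈ 20.8

Areas → weights: title 28·52 = 1456, series mark 18·42 = 756, subtitle 34·34 = 1156, author name 34·25 = 850, imprint logo 29·91 = 2639; Σw = 6857.
x: (1456·52 + 756·101 + 1156·94 + 850·76 + 2639·105) / 6857 = 602427 / 6857 ≈ 87.86
y: (1456·151 + 756·53 + 1156·20 + 850·130 + 2639·192) / 6857 = 900232 / 6857 ≈ 131.29
From (105, 143): dx = -17.14, dy = -11.71, so the distance is √(dx²+dy²) ≈ 20.76.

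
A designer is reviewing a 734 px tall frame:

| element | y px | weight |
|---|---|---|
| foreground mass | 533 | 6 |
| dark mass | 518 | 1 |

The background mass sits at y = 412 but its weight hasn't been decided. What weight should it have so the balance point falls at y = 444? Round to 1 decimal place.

Known weights sum to 6 + 1 = 7; their moment is 6·533 + 1·518 = 3716.
For the centroid to hit 444: (3716 + w·412) / (7 + w) = 444.
Rearranging, w·(412 − 444) = 444·7 − 3716 = -608, so w ≈ -608/-32 = 19.00.

w ≈ 19.0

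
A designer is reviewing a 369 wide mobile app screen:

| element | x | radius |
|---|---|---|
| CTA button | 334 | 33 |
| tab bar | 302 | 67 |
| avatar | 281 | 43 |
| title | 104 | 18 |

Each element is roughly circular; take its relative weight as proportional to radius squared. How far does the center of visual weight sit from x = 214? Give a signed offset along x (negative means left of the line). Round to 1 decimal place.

≈ 79.2

r² weights: CTA button 33² = 1089, tab bar 67² = 4489, avatar 43² = 1849, title 18² = 324. Total = 7751.
x: (1089·334 + 4489·302 + 1849·281 + 324·104) / 7751 = 2272669 / 7751 ≈ 293.21
Difference: 293.21 − 214 ≈ 79.21.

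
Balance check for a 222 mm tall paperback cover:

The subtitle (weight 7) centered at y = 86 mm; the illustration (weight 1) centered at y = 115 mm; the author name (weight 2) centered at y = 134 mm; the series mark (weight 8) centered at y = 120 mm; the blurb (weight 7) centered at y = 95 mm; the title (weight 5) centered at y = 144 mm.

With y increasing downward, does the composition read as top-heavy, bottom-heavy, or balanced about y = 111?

Total weight = 7 + 1 + 2 + 8 + 7 + 5 = 30.
Σw·y = 7·86 + 1·115 + 2·134 + 8·120 + 7·95 + 5·144 = 3330, so ȳ = 3330/30 ≈ 111.00.
The centroid 111.00 matches the midline at 111, so the layout is balanced.

balanced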